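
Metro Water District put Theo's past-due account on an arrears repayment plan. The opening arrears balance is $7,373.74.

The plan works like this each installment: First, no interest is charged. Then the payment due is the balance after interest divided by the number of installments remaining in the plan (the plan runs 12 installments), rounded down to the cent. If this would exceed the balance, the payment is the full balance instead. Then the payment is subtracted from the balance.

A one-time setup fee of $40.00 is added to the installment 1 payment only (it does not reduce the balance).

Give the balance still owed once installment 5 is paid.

# | Opening | Payment | Fee | End bal
1 | $7,373.74 | $614.47 | $40.00 | $6,759.27
2 | $6,759.27 | $614.47 | — | $6,144.80
3 | $6,144.80 | $614.48 | — | $5,530.32
4 | $5,530.32 | $614.48 | — | $4,915.84
5 | $4,915.84 | $614.48 | — | $4,301.36

$4,301.36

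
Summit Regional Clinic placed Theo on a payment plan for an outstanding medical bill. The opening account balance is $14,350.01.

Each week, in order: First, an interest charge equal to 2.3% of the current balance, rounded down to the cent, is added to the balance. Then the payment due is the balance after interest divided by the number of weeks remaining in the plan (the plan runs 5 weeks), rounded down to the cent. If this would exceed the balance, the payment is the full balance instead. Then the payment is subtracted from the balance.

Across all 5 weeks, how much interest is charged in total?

$1,021.03

# | Opening | Interest | Payment | End bal
1 | $14,350.01 | $330.05 | $2,936.01 | $11,744.05
2 | $11,744.05 | $270.11 | $3,003.54 | $9,010.62
3 | $9,010.62 | $207.24 | $3,072.62 | $6,145.24
4 | $6,145.24 | $141.34 | $3,143.29 | $3,143.29
5 | $3,143.29 | $72.29 | $3,215.58 | $0.00
Total interest: $330.05 + $270.11 + $207.24 + $141.34 + $72.29 = $1,021.03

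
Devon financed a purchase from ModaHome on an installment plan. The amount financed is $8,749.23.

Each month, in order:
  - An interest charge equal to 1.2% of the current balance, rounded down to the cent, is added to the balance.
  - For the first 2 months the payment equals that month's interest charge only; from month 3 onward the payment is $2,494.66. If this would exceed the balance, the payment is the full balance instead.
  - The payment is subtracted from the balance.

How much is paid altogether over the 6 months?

$9,205.72

Month 1: $8,749.23 +$104.99 interest = $8,854.22; pay $104.99 → $8,749.23
Month 2: $8,749.23 +$104.99 interest = $8,854.22; pay $104.99 → $8,749.23
Month 3: $8,749.23 +$104.99 interest = $8,854.22; pay $2,494.66 → $6,359.56
Month 4: $6,359.56 +$76.31 interest = $6,435.87; pay $2,494.66 → $3,941.21
Month 5: $3,941.21 +$47.29 interest = $3,988.50; pay $2,494.66 → $1,493.84
Month 6: $1,493.84 +$17.92 interest = $1,511.76; pay $1,511.76 → $0.00
Total paid: $9,205.72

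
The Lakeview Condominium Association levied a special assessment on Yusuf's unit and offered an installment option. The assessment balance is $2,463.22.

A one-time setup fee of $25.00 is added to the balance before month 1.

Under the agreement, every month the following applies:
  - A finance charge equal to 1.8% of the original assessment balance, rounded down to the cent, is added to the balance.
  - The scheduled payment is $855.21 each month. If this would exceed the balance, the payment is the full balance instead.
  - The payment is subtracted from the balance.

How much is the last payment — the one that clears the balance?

# | Opening | Interest | Payment | End bal
1 | $2,488.22 | $44.33 | $855.21 | $1,677.34
2 | $1,677.34 | $44.33 | $855.21 | $866.46
3 | $866.46 | $44.33 | $855.21 | $55.58
4 | $55.58 | $44.33 | $99.91 | $0.00

$99.91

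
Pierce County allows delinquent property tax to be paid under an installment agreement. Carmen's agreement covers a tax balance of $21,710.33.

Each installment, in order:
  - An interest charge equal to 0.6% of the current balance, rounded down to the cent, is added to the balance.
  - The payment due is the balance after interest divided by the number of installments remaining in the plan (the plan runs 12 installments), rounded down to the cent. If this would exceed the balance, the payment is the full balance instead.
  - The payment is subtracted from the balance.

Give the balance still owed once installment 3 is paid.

# | Opening | Interest | Payment | End bal
1 | $21,710.33 | $130.26 | $1,820.04 | $20,020.55
2 | $20,020.55 | $120.12 | $1,830.97 | $18,309.70
3 | $18,309.70 | $109.85 | $1,841.95 | $16,577.60

$16,577.60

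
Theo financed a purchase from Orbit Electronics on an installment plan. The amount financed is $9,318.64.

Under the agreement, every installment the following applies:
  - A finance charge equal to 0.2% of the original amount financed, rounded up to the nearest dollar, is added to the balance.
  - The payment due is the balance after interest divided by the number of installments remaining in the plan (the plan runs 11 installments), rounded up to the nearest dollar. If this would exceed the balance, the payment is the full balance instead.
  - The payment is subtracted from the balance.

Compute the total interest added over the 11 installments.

$209.00

Installment 1: $9,318.64 +$19.00 interest = $9,337.64; pay $849.00 → $8,488.64
Installment 2: $8,488.64 +$19.00 interest = $8,507.64; pay $851.00 → $7,656.64
Installment 3: $7,656.64 +$19.00 interest = $7,675.64; pay $853.00 → $6,822.64
Installment 4: $6,822.64 +$19.00 interest = $6,841.64; pay $856.00 → $5,985.64
Installment 5: $5,985.64 +$19.00 interest = $6,004.64; pay $858.00 → $5,146.64
Installment 6: $5,146.64 +$19.00 interest = $5,165.64; pay $861.00 → $4,304.64
Installment 7: $4,304.64 +$19.00 interest = $4,323.64; pay $865.00 → $3,458.64
Installment 8: $3,458.64 +$19.00 interest = $3,477.64; pay $870.00 → $2,607.64
Installment 9: $2,607.64 +$19.00 interest = $2,626.64; pay $876.00 → $1,750.64
Installment 10: $1,750.64 +$19.00 interest = $1,769.64; pay $885.00 → $884.64
Installment 11: $884.64 +$19.00 interest = $903.64; pay $903.64 → $0.00
Total interest: $19.00 + $19.00 + $19.00 + $19.00 + $19.00 + $19.00 + $19.00 + $19.00 + $19.00 + $19.00 + $19.00 = $209.00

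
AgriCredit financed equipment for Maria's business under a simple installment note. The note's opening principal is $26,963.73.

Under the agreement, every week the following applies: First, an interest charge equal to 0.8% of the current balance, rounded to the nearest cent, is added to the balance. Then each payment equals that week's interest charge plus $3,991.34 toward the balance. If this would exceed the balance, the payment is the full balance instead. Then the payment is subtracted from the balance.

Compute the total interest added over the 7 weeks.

Week 1: opening $26,963.73; interest $215.71 → $27,179.44; payment $4,207.05; balance $22,972.39
Week 2: opening $22,972.39; interest $183.78 → $23,156.17; payment $4,175.12; balance $18,981.05
Week 3: opening $18,981.05; interest $151.85 → $19,132.90; payment $4,143.19; balance $14,989.71
Week 4: opening $14,989.71; interest $119.92 → $15,109.63; payment $4,111.26; balance $10,998.37
Week 5: opening $10,998.37; interest $87.99 → $11,086.36; payment $4,079.33; balance $7,007.03
Week 6: opening $7,007.03; interest $56.06 → $7,063.09; payment $4,047.40; balance $3,015.69
Week 7: opening $3,015.69; interest $24.13 → $3,039.82; payment $3,039.82; balance $0.00
Total interest: $215.71 + $183.78 + $151.85 + $119.92 + $87.99 + $56.06 + $24.13 = $839.44

$839.44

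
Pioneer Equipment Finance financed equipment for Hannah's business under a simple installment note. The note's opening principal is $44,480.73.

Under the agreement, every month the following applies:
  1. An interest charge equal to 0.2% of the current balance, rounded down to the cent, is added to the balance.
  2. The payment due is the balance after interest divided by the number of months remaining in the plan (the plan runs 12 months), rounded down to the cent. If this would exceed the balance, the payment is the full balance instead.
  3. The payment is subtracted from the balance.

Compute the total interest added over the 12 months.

$582.46

Month 1: opening $44,480.73; interest $88.96 → $44,569.69; payment $3,714.14; balance $40,855.55
Month 2: opening $40,855.55; interest $81.71 → $40,937.26; payment $3,721.56; balance $37,215.70
Month 3: opening $37,215.70; interest $74.43 → $37,290.13; payment $3,729.01; balance $33,561.12
Month 4: opening $33,561.12; interest $67.12 → $33,628.24; payment $3,736.47; balance $29,891.77
Month 5: opening $29,891.77; interest $59.78 → $29,951.55; payment $3,743.94; balance $26,207.61
Month 6: opening $26,207.61; interest $52.41 → $26,260.02; payment $3,751.43; balance $22,508.59
Month 7: opening $22,508.59; interest $45.01 → $22,553.60; payment $3,758.93; balance $18,794.67
Month 8: opening $18,794.67; interest $37.58 → $18,832.25; payment $3,766.45; balance $15,065.80
Month 9: opening $15,065.80; interest $30.13 → $15,095.93; payment $3,773.98; balance $11,321.95
Month 10: opening $11,321.95; interest $22.64 → $11,344.59; payment $3,781.53; balance $7,563.06
Month 11: opening $7,563.06; interest $15.12 → $7,578.18; payment $3,789.09; balance $3,789.09
Month 12: opening $3,789.09; interest $7.57 → $3,796.66; payment $3,796.66; balance $0.00
Total interest: $88.96 + $81.71 + $74.43 + $67.12 + $59.78 + $52.41 + $45.01 + $37.58 + $30.13 + $22.64 + $15.12 + $7.57 = $582.46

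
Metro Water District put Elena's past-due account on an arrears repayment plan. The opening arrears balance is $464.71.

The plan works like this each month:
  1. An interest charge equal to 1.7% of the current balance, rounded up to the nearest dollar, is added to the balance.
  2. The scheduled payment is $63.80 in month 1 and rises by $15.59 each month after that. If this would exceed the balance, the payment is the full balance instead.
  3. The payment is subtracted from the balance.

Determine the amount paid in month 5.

$126.16

# | Opening | Interest | Payment | End bal
1 | $464.71 | $8.00 | $63.80 | $408.91
2 | $408.91 | $7.00 | $79.39 | $336.52
3 | $336.52 | $6.00 | $94.98 | $247.54
4 | $247.54 | $5.00 | $110.57 | $141.97
5 | $141.97 | $3.00 | $126.16 | $18.81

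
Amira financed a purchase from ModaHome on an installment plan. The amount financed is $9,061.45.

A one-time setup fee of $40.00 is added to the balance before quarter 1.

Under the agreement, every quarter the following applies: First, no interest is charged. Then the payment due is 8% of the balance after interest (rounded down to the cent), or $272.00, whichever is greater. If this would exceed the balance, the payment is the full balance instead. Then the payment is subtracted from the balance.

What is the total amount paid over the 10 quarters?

Quarter 1: opening $9,101.45; payment $728.11; balance $8,373.34
Quarter 2: opening $8,373.34; payment $669.86; balance $7,703.48
Quarter 3: opening $7,703.48; payment $616.27; balance $7,087.21
Quarter 4: opening $7,087.21; payment $566.97; balance $6,520.24
Quarter 5: opening $6,520.24; payment $521.61; balance $5,998.63
Quarter 6: opening $5,998.63; payment $479.89; balance $5,518.74
Quarter 7: opening $5,518.74; payment $441.49; balance $5,077.25
Quarter 8: opening $5,077.25; payment $406.18; balance $4,671.07
Quarter 9: opening $4,671.07; payment $373.68; balance $4,297.39
Quarter 10: opening $4,297.39; payment $343.79; balance $3,953.60
Total paid: $5,147.85

$5,147.85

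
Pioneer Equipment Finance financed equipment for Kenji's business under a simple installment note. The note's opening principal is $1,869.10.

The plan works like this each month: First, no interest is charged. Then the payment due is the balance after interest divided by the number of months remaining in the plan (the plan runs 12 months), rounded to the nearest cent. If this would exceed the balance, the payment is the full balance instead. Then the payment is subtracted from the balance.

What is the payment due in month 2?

$155.76

Month 1: opening $1,869.10; payment $155.76; balance $1,713.34
Month 2: opening $1,713.34; payment $155.76; balance $1,557.58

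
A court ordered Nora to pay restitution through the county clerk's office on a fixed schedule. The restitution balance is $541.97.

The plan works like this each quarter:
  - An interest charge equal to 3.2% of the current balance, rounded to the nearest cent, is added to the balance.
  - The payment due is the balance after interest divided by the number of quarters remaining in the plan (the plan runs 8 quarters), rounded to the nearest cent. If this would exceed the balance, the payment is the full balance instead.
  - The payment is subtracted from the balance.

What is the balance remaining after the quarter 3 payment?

$372.30

Quarter 1: opening $541.97; interest $17.34 → $559.31; payment $69.91; balance $489.40
Quarter 2: opening $489.40; interest $15.66 → $505.06; payment $72.15; balance $432.91
Quarter 3: opening $432.91; interest $13.85 → $446.76; payment $74.46; balance $372.30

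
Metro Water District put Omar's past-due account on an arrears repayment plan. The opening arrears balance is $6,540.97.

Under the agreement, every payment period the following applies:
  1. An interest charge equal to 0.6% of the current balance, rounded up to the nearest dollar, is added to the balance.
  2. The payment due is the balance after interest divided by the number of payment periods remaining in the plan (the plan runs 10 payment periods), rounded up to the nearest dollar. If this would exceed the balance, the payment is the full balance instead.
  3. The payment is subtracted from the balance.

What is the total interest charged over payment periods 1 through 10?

$226.00

Payment period 1: $6,540.97 +$40.00 interest = $6,580.97; pay $659.00 → $5,921.97
Payment period 2: $5,921.97 +$36.00 interest = $5,957.97; pay $662.00 → $5,295.97
Payment period 3: $5,295.97 +$32.00 interest = $5,327.97; pay $666.00 → $4,661.97
Payment period 4: $4,661.97 +$28.00 interest = $4,689.97; pay $670.00 → $4,019.97
Payment period 5: $4,019.97 +$25.00 interest = $4,044.97; pay $675.00 → $3,369.97
Payment period 6: $3,369.97 +$21.00 interest = $3,390.97; pay $679.00 → $2,711.97
Payment period 7: $2,711.97 +$17.00 interest = $2,728.97; pay $683.00 → $2,045.97
Payment period 8: $2,045.97 +$13.00 interest = $2,058.97; pay $687.00 → $1,371.97
Payment period 9: $1,371.97 +$9.00 interest = $1,380.97; pay $691.00 → $689.97
Payment period 10: $689.97 +$5.00 interest = $694.97; pay $694.97 → $0.00
Total interest: $40.00 + $36.00 + $32.00 + $28.00 + $25.00 + $21.00 + $17.00 + $13.00 + $9.00 + $5.00 = $226.00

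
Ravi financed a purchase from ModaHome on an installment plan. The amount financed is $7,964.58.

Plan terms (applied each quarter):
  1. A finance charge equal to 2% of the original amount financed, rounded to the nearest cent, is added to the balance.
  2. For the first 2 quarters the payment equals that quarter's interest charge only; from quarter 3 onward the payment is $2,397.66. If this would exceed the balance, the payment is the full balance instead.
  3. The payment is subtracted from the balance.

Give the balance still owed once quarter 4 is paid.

$3,487.84

Quarter 1: opening $7,964.58; interest $159.29 → $8,123.87; payment $159.29; balance $7,964.58
Quarter 2: opening $7,964.58; interest $159.29 → $8,123.87; payment $159.29; balance $7,964.58
Quarter 3: opening $7,964.58; interest $159.29 → $8,123.87; payment $2,397.66; balance $5,726.21
Quarter 4: opening $5,726.21; interest $159.29 → $5,885.50; payment $2,397.66; balance $3,487.84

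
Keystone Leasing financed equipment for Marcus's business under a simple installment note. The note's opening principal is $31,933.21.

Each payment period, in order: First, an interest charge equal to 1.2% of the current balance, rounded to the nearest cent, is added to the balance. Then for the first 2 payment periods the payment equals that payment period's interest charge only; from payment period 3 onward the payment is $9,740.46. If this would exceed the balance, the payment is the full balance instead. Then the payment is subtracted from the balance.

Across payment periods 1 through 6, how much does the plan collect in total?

$33,553.28

Payment period 1: opening $31,933.21; interest $383.20 → $32,316.41; payment $383.20; balance $31,933.21
Payment period 2: opening $31,933.21; interest $383.20 → $32,316.41; payment $383.20; balance $31,933.21
Payment period 3: opening $31,933.21; interest $383.20 → $32,316.41; payment $9,740.46; balance $22,575.95
Payment period 4: opening $22,575.95; interest $270.91 → $22,846.86; payment $9,740.46; balance $13,106.40
Payment period 5: opening $13,106.40; interest $157.28 → $13,263.68; payment $9,740.46; balance $3,523.22
Payment period 6: opening $3,523.22; interest $42.28 → $3,565.50; payment $3,565.50; balance $0.00
Total paid: $33,553.28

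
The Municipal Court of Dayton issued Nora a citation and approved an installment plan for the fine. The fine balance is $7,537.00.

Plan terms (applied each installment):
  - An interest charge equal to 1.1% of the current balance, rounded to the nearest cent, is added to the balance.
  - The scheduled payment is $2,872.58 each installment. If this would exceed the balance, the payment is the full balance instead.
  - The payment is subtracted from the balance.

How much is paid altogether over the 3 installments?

$7,693.33

Installment 1: $7,537.00 +$82.91 interest = $7,619.91; pay $2,872.58 → $4,747.33
Installment 2: $4,747.33 +$52.22 interest = $4,799.55; pay $2,872.58 → $1,926.97
Installment 3: $1,926.97 +$21.20 interest = $1,948.17; pay $1,948.17 → $0.00
Total paid: $7,693.33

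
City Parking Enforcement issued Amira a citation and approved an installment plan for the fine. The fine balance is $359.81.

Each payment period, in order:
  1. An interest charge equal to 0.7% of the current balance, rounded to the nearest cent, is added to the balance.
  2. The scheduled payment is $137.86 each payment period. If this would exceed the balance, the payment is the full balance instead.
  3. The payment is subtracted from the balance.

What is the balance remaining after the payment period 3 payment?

$0.00

Payment period 1: opening $359.81; interest $2.52 → $362.33; payment $137.86; balance $224.47
Payment period 2: opening $224.47; interest $1.57 → $226.04; payment $137.86; balance $88.18
Payment period 3: opening $88.18; interest $0.62 → $88.80; payment $88.80; balance $0.00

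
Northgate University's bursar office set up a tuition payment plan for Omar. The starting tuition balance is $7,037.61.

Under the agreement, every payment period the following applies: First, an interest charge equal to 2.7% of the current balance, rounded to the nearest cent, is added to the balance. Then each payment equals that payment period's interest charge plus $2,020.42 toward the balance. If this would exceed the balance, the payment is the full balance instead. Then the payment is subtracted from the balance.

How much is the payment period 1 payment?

$2,210.44

Payment period 1: opening $7,037.61; interest $190.02 → $7,227.63; payment $2,210.44; balance $5,017.19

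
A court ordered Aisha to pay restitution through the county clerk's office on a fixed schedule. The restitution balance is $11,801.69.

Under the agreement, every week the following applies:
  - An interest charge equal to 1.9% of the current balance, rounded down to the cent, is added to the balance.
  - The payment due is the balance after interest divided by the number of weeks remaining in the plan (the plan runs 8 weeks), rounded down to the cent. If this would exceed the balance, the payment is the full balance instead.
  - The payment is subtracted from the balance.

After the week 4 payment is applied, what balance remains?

$6,362.25

Week 1: opening $11,801.69; interest $224.23 → $12,025.92; payment $1,503.24; balance $10,522.68
Week 2: opening $10,522.68; interest $199.93 → $10,722.61; payment $1,531.80; balance $9,190.81
Week 3: opening $9,190.81; interest $174.62 → $9,365.43; payment $1,560.90; balance $7,804.53
Week 4: opening $7,804.53; interest $148.28 → $7,952.81; payment $1,590.56; balance $6,362.25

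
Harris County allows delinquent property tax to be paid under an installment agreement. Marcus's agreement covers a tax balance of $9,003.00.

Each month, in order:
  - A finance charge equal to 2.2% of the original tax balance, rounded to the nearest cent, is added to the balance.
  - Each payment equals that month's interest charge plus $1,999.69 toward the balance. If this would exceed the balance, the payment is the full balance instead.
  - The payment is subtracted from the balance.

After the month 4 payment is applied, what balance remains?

Month 1: opening $9,003.00; interest $198.07 → $9,201.07; payment $2,197.76; balance $7,003.31
Month 2: opening $7,003.31; interest $198.07 → $7,201.38; payment $2,197.76; balance $5,003.62
Month 3: opening $5,003.62; interest $198.07 → $5,201.69; payment $2,197.76; balance $3,003.93
Month 4: opening $3,003.93; interest $198.07 → $3,202.00; payment $2,197.76; balance $1,004.24

$1,004.24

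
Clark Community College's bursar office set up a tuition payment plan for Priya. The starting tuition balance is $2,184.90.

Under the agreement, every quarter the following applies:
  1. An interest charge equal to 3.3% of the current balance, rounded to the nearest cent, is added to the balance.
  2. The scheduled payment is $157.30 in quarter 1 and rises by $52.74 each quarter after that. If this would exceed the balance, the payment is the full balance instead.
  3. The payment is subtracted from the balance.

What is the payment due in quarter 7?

# | Opening | Interest | Payment | End bal
1 | $2,184.90 | $72.10 | $157.30 | $2,099.70
2 | $2,099.70 | $69.29 | $210.04 | $1,958.95
3 | $1,958.95 | $64.65 | $262.78 | $1,760.82
4 | $1,760.82 | $58.11 | $315.52 | $1,503.41
5 | $1,503.41 | $49.61 | $368.26 | $1,184.76
6 | $1,184.76 | $39.10 | $421.00 | $802.86
7 | $802.86 | $26.49 | $473.74 | $355.61

$473.74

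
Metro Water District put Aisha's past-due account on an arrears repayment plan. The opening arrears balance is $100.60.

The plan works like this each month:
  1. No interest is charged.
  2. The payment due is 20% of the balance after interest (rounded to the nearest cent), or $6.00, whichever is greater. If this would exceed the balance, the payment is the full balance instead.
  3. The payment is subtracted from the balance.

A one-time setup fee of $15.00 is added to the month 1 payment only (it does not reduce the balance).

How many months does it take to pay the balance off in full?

Month 1: $100.60 − $20.12 (+ $15.00 fee) → $80.48
Month 2: $80.48 − $16.10 → $64.38
Month 3: $64.38 − $12.88 → $51.50
Month 4: $51.50 − $10.30 → $41.20
Month 5: $41.20 − $8.24 → $32.96
Month 6: $32.96 − $6.59 → $26.37
Month 7: $26.37 − $6.00 → $20.37
Month 8: $20.37 − $6.00 → $14.37
Month 9: $14.37 − $6.00 → $8.37
Month 10: $8.37 − $6.00 → $2.37
Month 11: $2.37 − $2.37 → $0.00
Balance reaches $0.00 in month 11.

11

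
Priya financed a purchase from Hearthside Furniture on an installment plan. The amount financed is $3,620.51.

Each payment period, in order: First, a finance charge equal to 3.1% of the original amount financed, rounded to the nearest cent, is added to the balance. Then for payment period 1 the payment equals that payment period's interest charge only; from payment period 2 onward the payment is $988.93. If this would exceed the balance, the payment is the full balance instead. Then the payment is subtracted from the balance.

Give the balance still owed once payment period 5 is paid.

Payment period 1: $3,620.51 +$112.24 interest = $3,732.75; pay $112.24 → $3,620.51
Payment period 2: $3,620.51 +$112.24 interest = $3,732.75; pay $988.93 → $2,743.82
Payment period 3: $2,743.82 +$112.24 interest = $2,856.06; pay $988.93 → $1,867.13
Payment period 4: $1,867.13 +$112.24 interest = $1,979.37; pay $988.93 → $990.44
Payment period 5: $990.44 +$112.24 interest = $1,102.68; pay $988.93 → $113.75

$113.75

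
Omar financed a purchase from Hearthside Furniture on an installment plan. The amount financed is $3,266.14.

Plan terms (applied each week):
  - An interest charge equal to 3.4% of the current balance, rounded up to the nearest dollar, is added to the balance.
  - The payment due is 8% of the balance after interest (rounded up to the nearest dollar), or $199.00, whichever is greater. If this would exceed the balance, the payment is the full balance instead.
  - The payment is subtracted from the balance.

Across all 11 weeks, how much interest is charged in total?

Week 1: $3,266.14 +$112.00 interest = $3,378.14; pay $271.00 → $3,107.14
Week 2: $3,107.14 +$106.00 interest = $3,213.14; pay $258.00 → $2,955.14
Week 3: $2,955.14 +$101.00 interest = $3,056.14; pay $245.00 → $2,811.14
Week 4: $2,811.14 +$96.00 interest = $2,907.14; pay $233.00 → $2,674.14
Week 5: $2,674.14 +$91.00 interest = $2,765.14; pay $222.00 → $2,543.14
Week 6: $2,543.14 +$87.00 interest = $2,630.14; pay $211.00 → $2,419.14
Week 7: $2,419.14 +$83.00 interest = $2,502.14; pay $201.00 → $2,301.14
Week 8: $2,301.14 +$79.00 interest = $2,380.14; pay $199.00 → $2,181.14
Week 9: $2,181.14 +$75.00 interest = $2,256.14; pay $199.00 → $2,057.14
Week 10: $2,057.14 +$70.00 interest = $2,127.14; pay $199.00 → $1,928.14
Week 11: $1,928.14 +$66.00 interest = $1,994.14; pay $199.00 → $1,795.14
Total interest: $112.00 + $106.00 + $101.00 + $96.00 + $91.00 + $87.00 + $83.00 + $79.00 + $75.00 + $70.00 + $66.00 = $966.00

$966.00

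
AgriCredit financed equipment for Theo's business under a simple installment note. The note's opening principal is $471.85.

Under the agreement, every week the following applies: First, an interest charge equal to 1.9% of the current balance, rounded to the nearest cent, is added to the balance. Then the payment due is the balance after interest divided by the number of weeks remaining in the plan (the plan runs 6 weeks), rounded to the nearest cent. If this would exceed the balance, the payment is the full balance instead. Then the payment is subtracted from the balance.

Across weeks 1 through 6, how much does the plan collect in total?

Week 1: $471.85 +$8.97 interest = $480.82; pay $80.14 → $400.68
Week 2: $400.68 +$7.61 interest = $408.29; pay $81.66 → $326.63
Week 3: $326.63 +$6.21 interest = $332.84; pay $83.21 → $249.63
Week 4: $249.63 +$4.74 interest = $254.37; pay $84.79 → $169.58
Week 5: $169.58 +$3.22 interest = $172.80; pay $86.40 → $86.40
Week 6: $86.40 +$1.64 interest = $88.04; pay $88.04 → $0.00
Total paid: $504.24

$504.24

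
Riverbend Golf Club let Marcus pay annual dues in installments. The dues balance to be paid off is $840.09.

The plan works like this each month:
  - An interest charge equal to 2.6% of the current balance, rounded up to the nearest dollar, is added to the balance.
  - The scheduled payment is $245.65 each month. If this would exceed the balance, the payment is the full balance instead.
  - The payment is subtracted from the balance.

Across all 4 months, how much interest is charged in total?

$54.00

# | Opening | Interest | Payment | End bal
1 | $840.09 | $22.00 | $245.65 | $616.44
2 | $616.44 | $17.00 | $245.65 | $387.79
3 | $387.79 | $11.00 | $245.65 | $153.14
4 | $153.14 | $4.00 | $157.14 | $0.00
Total interest: $22.00 + $17.00 + $11.00 + $4.00 = $54.00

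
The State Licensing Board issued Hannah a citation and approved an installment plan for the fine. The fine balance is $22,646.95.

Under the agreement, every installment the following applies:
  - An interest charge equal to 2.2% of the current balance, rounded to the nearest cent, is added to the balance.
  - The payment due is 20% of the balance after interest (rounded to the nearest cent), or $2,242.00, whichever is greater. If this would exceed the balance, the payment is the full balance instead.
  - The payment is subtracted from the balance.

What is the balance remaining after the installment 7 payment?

$3,927.48

Installment 1: $22,646.95 +$498.23 interest = $23,145.18; pay $4,629.04 → $18,516.14
Installment 2: $18,516.14 +$407.36 interest = $18,923.50; pay $3,784.70 → $15,138.80
Installment 3: $15,138.80 +$333.05 interest = $15,471.85; pay $3,094.37 → $12,377.48
Installment 4: $12,377.48 +$272.30 interest = $12,649.78; pay $2,529.96 → $10,119.82
Installment 5: $10,119.82 +$222.64 interest = $10,342.46; pay $2,242.00 → $8,100.46
Installment 6: $8,100.46 +$178.21 interest = $8,278.67; pay $2,242.00 → $6,036.67
Installment 7: $6,036.67 +$132.81 interest = $6,169.48; pay $2,242.00 → $3,927.48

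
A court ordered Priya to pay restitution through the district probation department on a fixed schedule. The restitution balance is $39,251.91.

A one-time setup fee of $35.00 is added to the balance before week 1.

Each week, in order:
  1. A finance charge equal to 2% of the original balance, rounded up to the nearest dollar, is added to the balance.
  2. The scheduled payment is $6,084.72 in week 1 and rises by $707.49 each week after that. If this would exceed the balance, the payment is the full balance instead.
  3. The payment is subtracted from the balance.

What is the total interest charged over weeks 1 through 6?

Week 1: opening $39,286.91; interest $786.00 → $40,072.91; payment $6,084.72; balance $33,988.19
Week 2: opening $33,988.19; interest $786.00 → $34,774.19; payment $6,792.21; balance $27,981.98
Week 3: opening $27,981.98; interest $786.00 → $28,767.98; payment $7,499.70; balance $21,268.28
Week 4: opening $21,268.28; interest $786.00 → $22,054.28; payment $8,207.19; balance $13,847.09
Week 5: opening $13,847.09; interest $786.00 → $14,633.09; payment $8,914.68; balance $5,718.41
Week 6: opening $5,718.41; interest $786.00 → $6,504.41; payment $6,504.41; balance $0.00
Total interest: $786.00 + $786.00 + $786.00 + $786.00 + $786.00 + $786.00 = $4,716.00

$4,716.00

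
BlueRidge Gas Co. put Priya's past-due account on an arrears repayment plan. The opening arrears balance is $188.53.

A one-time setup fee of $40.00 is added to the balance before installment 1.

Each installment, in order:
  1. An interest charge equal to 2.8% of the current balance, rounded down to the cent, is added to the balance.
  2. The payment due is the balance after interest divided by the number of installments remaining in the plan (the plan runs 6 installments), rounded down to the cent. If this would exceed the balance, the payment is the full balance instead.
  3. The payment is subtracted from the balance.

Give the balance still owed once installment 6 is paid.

$0.00

# | Opening | Interest | Payment | End bal
1 | $228.53 | $6.39 | $39.15 | $195.77
2 | $195.77 | $5.48 | $40.25 | $161.00
3 | $161.00 | $4.50 | $41.37 | $124.13
4 | $124.13 | $3.47 | $42.53 | $85.07
5 | $85.07 | $2.38 | $43.72 | $43.73
6 | $43.73 | $1.22 | $44.95 | $0.00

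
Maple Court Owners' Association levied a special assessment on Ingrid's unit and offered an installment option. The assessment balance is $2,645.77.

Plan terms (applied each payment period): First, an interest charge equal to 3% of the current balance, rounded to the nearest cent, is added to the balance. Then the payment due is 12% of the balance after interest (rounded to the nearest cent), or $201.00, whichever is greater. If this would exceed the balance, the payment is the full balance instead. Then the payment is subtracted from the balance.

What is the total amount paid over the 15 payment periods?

Payment period 1: opening $2,645.77; interest $79.37 → $2,725.14; payment $327.02; balance $2,398.12
Payment period 2: opening $2,398.12; interest $71.94 → $2,470.06; payment $296.41; balance $2,173.65
Payment period 3: opening $2,173.65; interest $65.21 → $2,238.86; payment $268.66; balance $1,970.20
Payment period 4: opening $1,970.20; interest $59.11 → $2,029.31; payment $243.52; balance $1,785.79
Payment period 5: opening $1,785.79; interest $53.57 → $1,839.36; payment $220.72; balance $1,618.64
Payment period 6: opening $1,618.64; interest $48.56 → $1,667.20; payment $201.00; balance $1,466.20
Payment period 7: opening $1,466.20; interest $43.99 → $1,510.19; payment $201.00; balance $1,309.19
Payment period 8: opening $1,309.19; interest $39.28 → $1,348.47; payment $201.00; balance $1,147.47
Payment period 9: opening $1,147.47; interest $34.42 → $1,181.89; payment $201.00; balance $980.89
Payment period 10: opening $980.89; interest $29.43 → $1,010.32; payment $201.00; balance $809.32
Payment period 11: opening $809.32; interest $24.28 → $833.60; payment $201.00; balance $632.60
Payment period 12: opening $632.60; interest $18.98 → $651.58; payment $201.00; balance $450.58
Payment period 13: opening $450.58; interest $13.52 → $464.10; payment $201.00; balance $263.10
Payment period 14: opening $263.10; interest $7.89 → $270.99; payment $201.00; balance $69.99
Payment period 15: opening $69.99; interest $2.10 → $72.09; payment $72.09; balance $0.00
Total paid: $3,237.42

$3,237.42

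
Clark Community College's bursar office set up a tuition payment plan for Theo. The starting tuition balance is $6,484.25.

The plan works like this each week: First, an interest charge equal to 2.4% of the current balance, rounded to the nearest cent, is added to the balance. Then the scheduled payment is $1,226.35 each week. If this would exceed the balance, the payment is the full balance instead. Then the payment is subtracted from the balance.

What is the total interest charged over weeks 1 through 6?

$535.70

Week 1: $6,484.25 +$155.62 interest = $6,639.87; pay $1,226.35 → $5,413.52
Week 2: $5,413.52 +$129.92 interest = $5,543.44; pay $1,226.35 → $4,317.09
Week 3: $4,317.09 +$103.61 interest = $4,420.70; pay $1,226.35 → $3,194.35
Week 4: $3,194.35 +$76.66 interest = $3,271.01; pay $1,226.35 → $2,044.66
Week 5: $2,044.66 +$49.07 interest = $2,093.73; pay $1,226.35 → $867.38
Week 6: $867.38 +$20.82 interest = $888.20; pay $888.20 → $0.00
Total interest: $155.62 + $129.92 + $103.61 + $76.66 + $49.07 + $20.82 = $535.70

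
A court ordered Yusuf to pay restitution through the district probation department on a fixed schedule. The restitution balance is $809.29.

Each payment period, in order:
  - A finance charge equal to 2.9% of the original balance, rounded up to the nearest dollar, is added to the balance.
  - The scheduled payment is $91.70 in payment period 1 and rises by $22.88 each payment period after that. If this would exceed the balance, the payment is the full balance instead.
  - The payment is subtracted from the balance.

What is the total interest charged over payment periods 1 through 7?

# | Opening | Interest | Payment | End bal
1 | $809.29 | $24.00 | $91.70 | $741.59
2 | $741.59 | $24.00 | $114.58 | $651.01
3 | $651.01 | $24.00 | $137.46 | $537.55
4 | $537.55 | $24.00 | $160.34 | $401.21
5 | $401.21 | $24.00 | $183.22 | $241.99
6 | $241.99 | $24.00 | $206.10 | $59.89
7 | $59.89 | $24.00 | $83.89 | $0.00
Total interest: $24.00 + $24.00 + $24.00 + $24.00 + $24.00 + $24.00 + $24.00 = $168.00

$168.00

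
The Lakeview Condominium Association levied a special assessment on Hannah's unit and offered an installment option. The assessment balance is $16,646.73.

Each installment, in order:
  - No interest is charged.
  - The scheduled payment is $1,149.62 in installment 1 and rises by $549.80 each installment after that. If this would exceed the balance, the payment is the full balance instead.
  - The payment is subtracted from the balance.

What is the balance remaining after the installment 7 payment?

# | Opening | Payment | End bal
1 | $16,646.73 | $1,149.62 | $15,497.11
2 | $15,497.11 | $1,699.42 | $13,797.69
3 | $13,797.69 | $2,249.22 | $11,548.47
4 | $11,548.47 | $2,799.02 | $8,749.45
5 | $8,749.45 | $3,348.82 | $5,400.63
6 | $5,400.63 | $3,898.62 | $1,502.01
7 | $1,502.01 | $1,502.01 | $0.00

$0.00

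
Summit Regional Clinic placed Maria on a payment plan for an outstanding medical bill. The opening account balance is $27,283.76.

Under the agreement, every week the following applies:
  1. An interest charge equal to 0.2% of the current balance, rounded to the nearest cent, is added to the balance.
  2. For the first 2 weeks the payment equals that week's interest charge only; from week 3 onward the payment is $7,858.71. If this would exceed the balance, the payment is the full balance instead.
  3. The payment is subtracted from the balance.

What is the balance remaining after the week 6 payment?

# | Opening | Interest | Payment | End bal
1 | $27,283.76 | $54.57 | $54.57 | $27,283.76
2 | $27,283.76 | $54.57 | $54.57 | $27,283.76
3 | $27,283.76 | $54.57 | $7,858.71 | $19,479.62
4 | $19,479.62 | $38.96 | $7,858.71 | $11,659.87
5 | $11,659.87 | $23.32 | $7,858.71 | $3,824.48
6 | $3,824.48 | $7.65 | $3,832.13 | $0.00

$0.00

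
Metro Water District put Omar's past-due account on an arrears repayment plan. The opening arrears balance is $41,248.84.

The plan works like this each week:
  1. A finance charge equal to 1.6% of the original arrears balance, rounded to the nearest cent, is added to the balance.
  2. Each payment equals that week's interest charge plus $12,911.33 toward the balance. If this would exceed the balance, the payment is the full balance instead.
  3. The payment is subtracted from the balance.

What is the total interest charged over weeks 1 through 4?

Week 1: opening $41,248.84; interest $659.98 → $41,908.82; payment $13,571.31; balance $28,337.51
Week 2: opening $28,337.51; interest $659.98 → $28,997.49; payment $13,571.31; balance $15,426.18
Week 3: opening $15,426.18; interest $659.98 → $16,086.16; payment $13,571.31; balance $2,514.85
Week 4: opening $2,514.85; interest $659.98 → $3,174.83; payment $3,174.83; balance $0.00
Total interest: $659.98 + $659.98 + $659.98 + $659.98 = $2,639.92

$2,639.92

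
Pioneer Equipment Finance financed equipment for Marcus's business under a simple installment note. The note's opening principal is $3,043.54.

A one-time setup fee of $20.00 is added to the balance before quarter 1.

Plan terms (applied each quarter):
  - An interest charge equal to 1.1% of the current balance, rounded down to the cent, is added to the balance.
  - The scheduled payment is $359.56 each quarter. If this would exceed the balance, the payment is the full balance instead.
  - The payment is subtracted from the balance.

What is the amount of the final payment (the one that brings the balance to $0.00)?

$357.90

# | Opening | Interest | Payment | End bal
1 | $3,063.54 | $33.69 | $359.56 | $2,737.67
2 | $2,737.67 | $30.11 | $359.56 | $2,408.22
3 | $2,408.22 | $26.49 | $359.56 | $2,075.15
4 | $2,075.15 | $22.82 | $359.56 | $1,738.41
5 | $1,738.41 | $19.12 | $359.56 | $1,397.97
6 | $1,397.97 | $15.37 | $359.56 | $1,053.78
7 | $1,053.78 | $11.59 | $359.56 | $705.81
8 | $705.81 | $7.76 | $359.56 | $354.01
9 | $354.01 | $3.89 | $357.90 | $0.00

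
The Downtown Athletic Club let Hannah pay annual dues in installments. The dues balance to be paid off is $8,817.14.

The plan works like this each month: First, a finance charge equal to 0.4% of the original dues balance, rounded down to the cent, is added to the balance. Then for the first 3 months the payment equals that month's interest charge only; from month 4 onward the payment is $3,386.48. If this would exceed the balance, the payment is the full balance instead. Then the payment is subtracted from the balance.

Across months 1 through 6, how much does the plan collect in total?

$9,028.70

# | Opening | Interest | Payment | End bal
1 | $8,817.14 | $35.26 | $35.26 | $8,817.14
2 | $8,817.14 | $35.26 | $35.26 | $8,817.14
3 | $8,817.14 | $35.26 | $35.26 | $8,817.14
4 | $8,817.14 | $35.26 | $3,386.48 | $5,465.92
5 | $5,465.92 | $35.26 | $3,386.48 | $2,114.70
6 | $2,114.70 | $35.26 | $2,149.96 | $0.00
Total paid: $9,028.70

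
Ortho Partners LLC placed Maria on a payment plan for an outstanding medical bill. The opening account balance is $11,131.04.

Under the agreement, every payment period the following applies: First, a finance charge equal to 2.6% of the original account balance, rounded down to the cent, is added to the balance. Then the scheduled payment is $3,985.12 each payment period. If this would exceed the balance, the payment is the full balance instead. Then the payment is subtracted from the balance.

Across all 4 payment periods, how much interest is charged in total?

Payment period 1: $11,131.04 +$289.40 interest = $11,420.44; pay $3,985.12 → $7,435.32
Payment period 2: $7,435.32 +$289.40 interest = $7,724.72; pay $3,985.12 → $3,739.60
Payment period 3: $3,739.60 +$289.40 interest = $4,029.00; pay $3,985.12 → $43.88
Payment period 4: $43.88 +$289.40 interest = $333.28; pay $333.28 → $0.00
Total interest: $289.40 + $289.40 + $289.40 + $289.40 = $1,157.60

$1,157.60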